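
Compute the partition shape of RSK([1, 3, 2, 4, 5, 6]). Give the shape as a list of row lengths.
[5, 1]

RSK row insertion gives P = [[1, 2, 4, 5, 6], [3]], which has shape [5, 1].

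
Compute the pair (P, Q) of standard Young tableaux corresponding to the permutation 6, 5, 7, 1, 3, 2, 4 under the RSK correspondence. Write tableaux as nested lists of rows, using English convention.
Insert each entry of the permutation into P by Schensted row insertion, recording in Q the position of each new cell.

Insert 6: appended to row 1. P = [[6]].
Insert 5: 5 bumps 6 from row 1; 6 starts row 2. P = [[5], [6]].
Insert 7: appended to row 1. P = [[5, 7], [6]].
Insert 1: 1 bumps 5 from row 1; 5 bumps 6 from row 2; 6 starts row 3. P = [[1, 7], [5], [6]].
Insert 3: 3 bumps 7 from row 1; 7 appends to row 2. P = [[1, 3], [5, 7], [6]].
Insert 2: 2 bumps 3 from row 1; 3 bumps 5 from row 2; 5 bumps 6 from row 3; 6 starts row 4. P = [[1, 2], [3, 7], [5], [6]].
Insert 4: appended to row 1. P = [[1, 2, 4], [3, 7], [5], [6]].

So P = [[1, 2, 4], [3, 7], [5], [6]], Q = [[1, 3, 7], [2, 5], [4], [6]].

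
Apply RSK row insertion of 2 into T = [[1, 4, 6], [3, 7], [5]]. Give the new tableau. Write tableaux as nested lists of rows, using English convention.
In row 1, 2 replaces 4 (the leftmost entry greater than 2); 4 is bumped to row 2. In row 2, 4 replaces 7 (the leftmost entry greater than 4); 7 is bumped to row 3. 7 is appended to row 3. The new tableau is [[1, 2, 6], [3, 4], [5, 7]].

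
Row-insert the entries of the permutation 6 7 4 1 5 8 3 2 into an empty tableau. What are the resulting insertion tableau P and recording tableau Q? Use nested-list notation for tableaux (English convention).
Insert each entry of the permutation into P by Schensted row insertion, recording in Q the position of each new cell.

Insert 6: appended to row 1. P = [[6]].
Insert 7: appended to row 1. P = [[6, 7]].
Insert 4: 4 bumps 6 from row 1; 6 starts row 2. P = [[4, 7], [6]].
Insert 1: 1 bumps 4 from row 1; 4 bumps 6 from row 2; 6 starts row 3. P = [[1, 7], [4], [6]].
Insert 5: 5 bumps 7 from row 1; 7 appends to row 2. P = [[1, 5], [4, 7], [6]].
Insert 8: appended to row 1. P = [[1, 5, 8], [4, 7], [6]].
Insert 3: 3 bumps 5 from row 1; 5 bumps 7 from row 2; 7 appends to row 3. P = [[1, 3, 8], [4, 5], [6, 7]].
Insert 2: 2 bumps 3 from row 1; 3 bumps 4 from row 2; 4 bumps 6 from row 3; 6 starts row 4. P = [[1, 2, 8], [3, 5], [4, 7], [6]].

So P = [[1, 2, 8], [3, 5], [4, 7], [6]], Q = [[1, 2, 6], [3, 5], [4, 7], [8]].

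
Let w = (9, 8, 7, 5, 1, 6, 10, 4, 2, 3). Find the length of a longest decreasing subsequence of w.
6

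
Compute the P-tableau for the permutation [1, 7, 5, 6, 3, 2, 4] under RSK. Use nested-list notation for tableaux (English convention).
Insert 1: appended to row 1. P = [[1]].
Insert 7: appended to row 1. P = [[1, 7]].
Insert 5: 5 bumps 7 from row 1; 7 starts row 2. P = [[1, 5], [7]].
Insert 6: appended to row 1. P = [[1, 5, 6], [7]].
Insert 3: 3 bumps 5 from row 1; 5 bumps 7 from row 2; 7 starts row 3. P = [[1, 3, 6], [5], [7]].
Insert 2: 2 bumps 3 from row 1; 3 bumps 5 from row 2; 5 bumps 7 from row 3; 7 starts row 4. P = [[1, 2, 6], [3], [5], [7]].
Insert 4: 4 bumps 6 from row 1; 6 appends to row 2. P = [[1, 2, 4], [3, 6], [5], [7]].

So P = [[1, 2, 4], [3, 6], [5], [7]].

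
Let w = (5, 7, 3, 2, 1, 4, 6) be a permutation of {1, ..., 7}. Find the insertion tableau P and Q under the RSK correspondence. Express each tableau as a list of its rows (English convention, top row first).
P = [[1, 4, 6], [2, 7], [3], [5]], Q = [[1, 2, 7], [3, 6], [4], [5]]

Insert each entry of the permutation into P by Schensted row insertion, recording in Q the position of each new cell.

Insert 5: appended to row 1. P = [[5]].
Insert 7: appended to row 1. P = [[5, 7]].
Insert 3: 3 bumps 5 from row 1; 5 starts row 2. P = [[3, 7], [5]].
Insert 2: 2 bumps 3 from row 1; 3 bumps 5 from row 2; 5 starts row 3. P = [[2, 7], [3], [5]].
Insert 1: 1 bumps 2 from row 1; 2 bumps 3 from row 2; 3 bumps 5 from row 3; 5 starts row 4. P = [[1, 7], [2], [3], [5]].
Insert 4: 4 bumps 7 from row 1; 7 appends to row 2. P = [[1, 4], [2, 7], [3], [5]].
Insert 6: appended to row 1. P = [[1, 4, 6], [2, 7], [3], [5]].

So P = [[1, 4, 6], [2, 7], [3], [5]], Q = [[1, 2, 7], [3, 6], [4], [5]].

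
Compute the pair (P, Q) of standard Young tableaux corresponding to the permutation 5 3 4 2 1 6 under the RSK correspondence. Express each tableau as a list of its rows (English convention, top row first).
Insert each entry of the permutation into P by Schensted row insertion, recording in Q the position of each new cell.

Insert 5: appended to row 1. P = [[5]], Q = [[1]].
Insert 3: 3 bumps 5 from row 1; 5 starts row 2. P = [[3], [5]], Q = [[1], [2]].
Insert 4: appended to row 1. P = [[3, 4], [5]], Q = [[1, 3], [2]].
Insert 2: 2 bumps 3 from row 1; 3 bumps 5 from row 2; 5 starts row 3. P = [[2, 4], [3], [5]], Q = [[1, 3], [2], [4]].
Insert 1: 1 bumps 2 from row 1; 2 bumps 3 from row 2; 3 bumps 5 from row 3; 5 starts row 4. P = [[1, 4], [2], [3], [5]], Q = [[1, 3], [2], [4], [5]].
Insert 6: appended to row 1. P = [[1, 4, 6], [2], [3], [5]], Q = [[1, 3, 6], [2], [4], [5]].

So P = [[1, 4, 6], [2], [3], [5]], Q = [[1, 3, 6], [2], [4], [5]].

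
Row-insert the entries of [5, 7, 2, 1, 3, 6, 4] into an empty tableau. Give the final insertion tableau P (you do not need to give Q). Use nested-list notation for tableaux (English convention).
P = [[1, 3, 4], [2, 6], [5, 7]]

Insert 5: appended to row 1. P = [[5]].
Insert 7: appended to row 1. P = [[5, 7]].
Insert 2: 2 bumps 5 from row 1; 5 starts row 2. P = [[2, 7], [5]].
Insert 1: 1 bumps 2 from row 1; 2 bumps 5 from row 2; 5 starts row 3. P = [[1, 7], [2], [5]].
Insert 3: 3 bumps 7 from row 1; 7 appends to row 2. P = [[1, 3], [2, 7], [5]].
Insert 6: appended to row 1. P = [[1, 3, 6], [2, 7], [5]].
Insert 4: 4 bumps 6 from row 1; 6 bumps 7 from row 2; 7 appends to row 3. P = [[1, 3, 4], [2, 6], [5, 7]].

So P = [[1, 3, 4], [2, 6], [5, 7]].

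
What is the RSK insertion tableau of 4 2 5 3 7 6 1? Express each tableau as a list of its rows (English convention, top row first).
P = [[1, 3, 6], [2, 5, 7], [4]]

Insert 4: appended to row 1. P = [[4]].
Insert 2: 2 bumps 4 from row 1; 4 starts row 2. P = [[2], [4]].
Insert 5: appended to row 1. P = [[2, 5], [4]].
Insert 3: 3 bumps 5 from row 1; 5 appends to row 2. P = [[2, 3], [4, 5]].
Insert 7: appended to row 1. P = [[2, 3, 7], [4, 5]].
Insert 6: 6 bumps 7 from row 1; 7 appends to row 2. P = [[2, 3, 6], [4, 5, 7]].
Insert 1: 1 bumps 2 from row 1; 2 bumps 4 from row 2; 4 starts row 3. P = [[1, 3, 6], [2, 5, 7], [4]].

So P = [[1, 3, 6], [2, 5, 7], [4]].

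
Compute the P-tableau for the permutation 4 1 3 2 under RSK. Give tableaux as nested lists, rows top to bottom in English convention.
Insert 4: appended to row 1. P = [[4]].
Insert 1: 1 bumps 4 from row 1; 4 starts row 2. P = [[1], [4]].
Insert 3: appended to row 1. P = [[1, 3], [4]].
Insert 2: 2 bumps 3 from row 1; 3 bumps 4 from row 2; 4 starts row 3. P = [[1, 2], [3], [4]].

So P = [[1, 2], [3], [4]].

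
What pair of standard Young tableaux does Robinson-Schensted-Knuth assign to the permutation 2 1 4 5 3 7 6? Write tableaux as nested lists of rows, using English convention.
P = [[1, 3, 5, 6], [2, 4, 7]], Q = [[1, 3, 4, 6], [2, 5, 7]]

Insert each entry of the permutation into P by Schensted row insertion, recording in Q the position of each new cell.

After inserting 2: P = [[2]].
After inserting 1: P = [[1], [2]].
After inserting 4: P = [[1, 4], [2]].
After inserting 5: P = [[1, 4, 5], [2]].
After inserting 3: P = [[1, 3, 5], [2, 4]].
After inserting 7: P = [[1, 3, 5, 7], [2, 4]].
After inserting 6: P = [[1, 3, 5, 6], [2, 4, 7]].

So P = [[1, 3, 5, 6], [2, 4, 7]], Q = [[1, 3, 4, 6], [2, 5, 7]].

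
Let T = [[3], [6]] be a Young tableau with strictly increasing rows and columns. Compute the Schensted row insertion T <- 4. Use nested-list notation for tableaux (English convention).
4 is larger than every entry of row 1, so it is appended to row 1. The new tableau is [[3, 4], [6]].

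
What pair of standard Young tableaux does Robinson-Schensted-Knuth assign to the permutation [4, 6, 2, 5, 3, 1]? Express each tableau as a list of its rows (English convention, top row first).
P = [[1, 3], [2, 5], [4], [6]], Q = [[1, 2], [3, 4], [5], [6]]

Insert each entry of the permutation into P by Schensted row insertion, recording in Q the position of each new cell.

After inserting 4: P = [[4]].
After inserting 6: P = [[4, 6]].
After inserting 2: P = [[2, 6], [4]].
After inserting 5: P = [[2, 5], [4, 6]].
After inserting 3: P = [[2, 3], [4, 5], [6]].
After inserting 1: P = [[1, 3], [2, 5], [4], [6]].

So P = [[1, 3], [2, 5], [4], [6]], Q = [[1, 2], [3, 4], [5], [6]].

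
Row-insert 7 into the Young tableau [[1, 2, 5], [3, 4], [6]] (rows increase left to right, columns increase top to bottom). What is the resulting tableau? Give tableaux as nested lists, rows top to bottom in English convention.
7 is larger than every entry of row 1, so it is appended to row 1. The new tableau is [[1, 2, 5, 7], [3, 4], [6]].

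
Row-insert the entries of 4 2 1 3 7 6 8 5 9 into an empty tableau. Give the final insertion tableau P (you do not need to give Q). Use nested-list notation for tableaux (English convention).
After inserting 4: P = [[4]].
After inserting 2: P = [[2], [4]].
After inserting 1: P = [[1], [2], [4]].
After inserting 3: P = [[1, 3], [2], [4]].
After inserting 7: P = [[1, 3, 7], [2], [4]].
After inserting 6: P = [[1, 3, 6], [2, 7], [4]].
After inserting 8: P = [[1, 3, 6, 8], [2, 7], [4]].
After inserting 5: P = [[1, 3, 5, 8], [2, 6], [4, 7]].
After inserting 9: P = [[1, 3, 5, 8, 9], [2, 6], [4, 7]].

So P = [[1, 3, 5, 8, 9], [2, 6], [4, 7]].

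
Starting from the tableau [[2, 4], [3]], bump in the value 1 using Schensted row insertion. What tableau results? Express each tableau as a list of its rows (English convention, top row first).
In row 1, 1 replaces 2 (the leftmost entry greater than 1); 2 is bumped to row 2. In row 2, 2 replaces 3 (the leftmost entry greater than 2); 3 is bumped to row 3. 3 starts a new row 3. The new tableau is [[1, 4], [2], [3]].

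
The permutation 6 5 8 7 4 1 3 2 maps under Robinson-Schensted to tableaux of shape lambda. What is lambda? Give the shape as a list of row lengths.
Row-insert each entry into an empty tableau.

After inserting 6: P = [[6]].
After inserting 5: P = [[5], [6]].
After inserting 8: P = [[5, 8], [6]].
After inserting 7: P = [[5, 7], [6, 8]].
After inserting 4: P = [[4, 7], [5, 8], [6]].
After inserting 1: P = [[1, 7], [4, 8], [5], [6]].
After inserting 3: P = [[1, 3], [4, 7], [5, 8], [6]].
After inserting 2: P = [[1, 2], [3, 7], [4, 8], [5], [6]].

The final insertion tableau P = [[1, 2], [3, 7], [4, 8], [5], [6]] has shape [2, 2, 2, 1, 1].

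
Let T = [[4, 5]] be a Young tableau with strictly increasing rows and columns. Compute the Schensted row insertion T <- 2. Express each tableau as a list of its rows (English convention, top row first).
[[2, 5], [4]]

In row 1, 2 replaces 4 (the leftmost entry greater than 2); 4 is bumped to row 2. 4 starts a new row 2. The new tableau is [[2, 5], [4]].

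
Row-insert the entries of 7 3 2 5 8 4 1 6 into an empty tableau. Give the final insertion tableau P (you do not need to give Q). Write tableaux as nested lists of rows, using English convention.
After inserting 7: P = [[7]].
After inserting 3: P = [[3], [7]].
After inserting 2: P = [[2], [3], [7]].
After inserting 5: P = [[2, 5], [3], [7]].
After inserting 8: P = [[2, 5, 8], [3], [7]].
After inserting 4: P = [[2, 4, 8], [3, 5], [7]].
After inserting 1: P = [[1, 4, 8], [2, 5], [3], [7]].
After inserting 6: P = [[1, 4, 6], [2, 5, 8], [3], [7]].

So P = [[1, 4, 6], [2, 5, 8], [3], [7]].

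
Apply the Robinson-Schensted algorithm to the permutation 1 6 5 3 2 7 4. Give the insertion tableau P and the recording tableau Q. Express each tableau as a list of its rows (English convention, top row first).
P = [[1, 2, 4], [3, 7], [5], [6]], Q = [[1, 2, 6], [3, 7], [4], [5]]

Insert each entry of the permutation into P by Schensted row insertion, recording in Q the position of each new cell.

Insert 1: appended to row 1. P = [[1]], Q = [[1]].
Insert 6: appended to row 1. P = [[1, 6]], Q = [[1, 2]].
Insert 5: 5 bumps 6 from row 1; 6 starts row 2. P = [[1, 5], [6]], Q = [[1, 2], [3]].
Insert 3: 3 bumps 5 from row 1; 5 bumps 6 from row 2; 6 starts row 3. P = [[1, 3], [5], [6]], Q = [[1, 2], [3], [4]].
Insert 2: 2 bumps 3 from row 1; 3 bumps 5 from row 2; 5 bumps 6 from row 3; 6 starts row 4. P = [[1, 2], [3], [5], [6]], Q = [[1, 2], [3], [4], [5]].
Insert 7: appended to row 1. P = [[1, 2, 7], [3], [5], [6]], Q = [[1, 2, 6], [3], [4], [5]].
Insert 4: 4 bumps 7 from row 1; 7 appends to row 2. P = [[1, 2, 4], [3, 7], [5], [6]], Q = [[1, 2, 6], [3, 7], [4], [5]].

So P = [[1, 2, 4], [3, 7], [5], [6]], Q = [[1, 2, 6], [3, 7], [4], [5]].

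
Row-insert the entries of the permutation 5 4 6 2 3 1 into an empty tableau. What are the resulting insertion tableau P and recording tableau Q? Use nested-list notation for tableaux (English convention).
P = [[1, 3], [2, 6], [4], [5]], Q = [[1, 3], [2, 5], [4], [6]]

Insert each entry of the permutation into P by Schensted row insertion, recording in Q the position of each new cell.

Insert 5: appended to row 1. P = [[5]], Q = [[1]].
Insert 4: 4 bumps 5 from row 1; 5 starts row 2. P = [[4], [5]], Q = [[1], [2]].
Insert 6: appended to row 1. P = [[4, 6], [5]], Q = [[1, 3], [2]].
Insert 2: 2 bumps 4 from row 1; 4 bumps 5 from row 2; 5 starts row 3. P = [[2, 6], [4], [5]], Q = [[1, 3], [2], [4]].
Insert 3: 3 bumps 6 from row 1; 6 appends to row 2. P = [[2, 3], [4, 6], [5]], Q = [[1, 3], [2, 5], [4]].
Insert 1: 1 bumps 2 from row 1; 2 bumps 4 from row 2; 4 bumps 5 from row 3; 5 starts row 4. P = [[1, 3], [2, 6], [4], [5]], Q = [[1, 3], [2, 5], [4], [6]].

So P = [[1, 3], [2, 6], [4], [5]], Q = [[1, 3], [2, 5], [4], [6]].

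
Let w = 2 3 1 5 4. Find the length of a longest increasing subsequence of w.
3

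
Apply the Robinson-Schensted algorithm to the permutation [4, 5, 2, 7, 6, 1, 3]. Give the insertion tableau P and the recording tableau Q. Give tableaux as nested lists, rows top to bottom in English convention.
Insert each entry of the permutation into P by Schensted row insertion, recording in Q the position of each new cell.

Insert 4: appended to row 1. P = [[4]], Q = [[1]].
Insert 5: appended to row 1. P = [[4, 5]], Q = [[1, 2]].
Insert 2: 2 bumps 4 from row 1; 4 starts row 2. P = [[2, 5], [4]], Q = [[1, 2], [3]].
Insert 7: appended to row 1. P = [[2, 5, 7], [4]], Q = [[1, 2, 4], [3]].
Insert 6: 6 bumps 7 from row 1; 7 appends to row 2. P = [[2, 5, 6], [4, 7]], Q = [[1, 2, 4], [3, 5]].
Insert 1: 1 bumps 2 from row 1; 2 bumps 4 from row 2; 4 starts row 3. P = [[1, 5, 6], [2, 7], [4]], Q = [[1, 2, 4], [3, 5], [6]].
Insert 3: 3 bumps 5 from row 1; 5 bumps 7 from row 2; 7 appends to row 3. P = [[1, 3, 6], [2, 5], [4, 7]], Q = [[1, 2, 4], [3, 5], [6, 7]].

So P = [[1, 3, 6], [2, 5], [4, 7]], Q = [[1, 2, 4], [3, 5], [6, 7]].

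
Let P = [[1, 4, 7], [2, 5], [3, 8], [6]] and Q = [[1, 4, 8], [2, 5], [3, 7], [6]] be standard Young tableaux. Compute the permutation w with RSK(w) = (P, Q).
Reverse the RSK construction: for i from n down to 1, find the cell of Q containing i, remove the entry at that cell from P, and reverse-bump it up through P; the value ejected from row 1 is w(i).

Step i=8: Q has 8 at row 1, column 3; remove that cell from P, ejecting 7. So w(8) = 7. P is now [[1, 4], [2, 5], [3, 8], [6]].
Step i=7: Q has 7 at row 3, column 2; remove 8 from row 3 of P and reverse-bump: 8 enters row 2 and ejects 5; 5 enters row 1 and ejects 4. So w(7) = 4. P is now [[1, 5], [2, 8], [3], [6]].
Step i=6: Q has 6 at row 4, column 1; remove 6 from row 4 of P and reverse-bump: 6 enters row 3 and ejects 3; 3 enters row 2 and ejects 2; 2 enters row 1 and ejects 1. So w(6) = 1. P is now [[2, 5], [3, 8], [6]].
Step i=5: Q has 5 at row 2, column 2; remove 8 from row 2 of P and reverse-bump: 8 enters row 1 and ejects 5. So w(5) = 5. P is now [[2, 8], [3], [6]].
Step i=4: Q has 4 at row 1, column 2; remove that cell from P, ejecting 8. So w(4) = 8. P is now [[2], [3], [6]].
Step i=3: Q has 3 at row 3, column 1; remove 6 from row 3 of P and reverse-bump: 6 enters row 2 and ejects 3; 3 enters row 1 and ejects 2. So w(3) = 2. P is now [[3], [6]].
Step i=2: Q has 2 at row 2, column 1; remove 6 from row 2 of P and reverse-bump: 6 enters row 1 and ejects 3. So w(2) = 3. P is now [[6]].
Step i=1: Q has 1 at row 1, column 1; remove that cell from P, ejecting 6. So w(1) = 6. P is now [].

So w = 6 3 2 8 5 1 4 7.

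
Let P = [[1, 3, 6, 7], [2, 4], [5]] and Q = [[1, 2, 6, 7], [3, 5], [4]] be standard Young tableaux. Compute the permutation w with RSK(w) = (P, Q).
2 5 4 1 3 6 7

Reverse RSK: for i = n, n-1, ..., 1, locate i in Q, remove the corresponding corner cell from P, and reverse-bump its entry up through P; the value ejected from row 1 is w(i).

So w = 2 5 4 1 3 6 7.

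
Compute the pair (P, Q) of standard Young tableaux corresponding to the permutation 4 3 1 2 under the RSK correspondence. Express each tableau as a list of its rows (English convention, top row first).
Insert each entry of the permutation into P by Schensted row insertion, recording in Q the position of each new cell.

Insert 4: appended to row 1. P = [[4]], Q = [[1]].
Insert 3: 3 bumps 4 from row 1; 4 starts row 2. P = [[3], [4]], Q = [[1], [2]].
Insert 1: 1 bumps 3 from row 1; 3 bumps 4 from row 2; 4 starts row 3. P = [[1], [3], [4]], Q = [[1], [2], [3]].
Insert 2: appended to row 1. P = [[1, 2], [3], [4]], Q = [[1, 4], [2], [3]].

So P = [[1, 2], [3], [4]], Q = [[1, 4], [2], [3]].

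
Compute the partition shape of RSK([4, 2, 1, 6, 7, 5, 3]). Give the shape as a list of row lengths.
[3, 2, 2]

Row-insert each entry into an empty tableau.

After inserting 4: P = [[4]].
After inserting 2: P = [[2], [4]].
After inserting 1: P = [[1], [2], [4]].
After inserting 6: P = [[1, 6], [2], [4]].
After inserting 7: P = [[1, 6, 7], [2], [4]].
After inserting 5: P = [[1, 5, 7], [2, 6], [4]].
After inserting 3: P = [[1, 3, 7], [2, 5], [4, 6]].

The final insertion tableau P = [[1, 3, 7], [2, 5], [4, 6]] has shape [3, 2, 2].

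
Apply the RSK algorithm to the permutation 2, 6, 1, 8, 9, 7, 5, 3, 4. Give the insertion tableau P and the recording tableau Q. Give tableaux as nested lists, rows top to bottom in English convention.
Insert each entry of the permutation into P by Schensted row insertion, recording in Q the position of each new cell.

After inserting 2: P = [[2]].
After inserting 6: P = [[2, 6]].
After inserting 1: P = [[1, 6], [2]].
After inserting 8: P = [[1, 6, 8], [2]].
After inserting 9: P = [[1, 6, 8, 9], [2]].
After inserting 7: P = [[1, 6, 7, 9], [2, 8]].
After inserting 5: P = [[1, 5, 7, 9], [2, 6], [8]].
After inserting 3: P = [[1, 3, 7, 9], [2, 5], [6], [8]].
After inserting 4: P = [[1, 3, 4, 9], [2, 5, 7], [6], [8]].

So P = [[1, 3, 4, 9], [2, 5, 7], [6], [8]], Q = [[1, 2, 4, 5], [3, 6, 9], [7], [8]].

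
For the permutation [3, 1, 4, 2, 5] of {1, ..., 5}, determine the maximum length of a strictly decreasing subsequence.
2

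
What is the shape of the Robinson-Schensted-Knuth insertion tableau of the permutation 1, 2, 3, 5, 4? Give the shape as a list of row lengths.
[4, 1]

Row-insert each entry into an empty tableau.

After inserting 1: P = [[1]].
After inserting 2: P = [[1, 2]].
After inserting 3: P = [[1, 2, 3]].
After inserting 5: P = [[1, 2, 3, 5]].
After inserting 4: P = [[1, 2, 3, 4], [5]].

The final insertion tableau P = [[1, 2, 3, 4], [5]] has shape [4, 1].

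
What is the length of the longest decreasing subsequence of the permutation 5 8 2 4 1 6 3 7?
3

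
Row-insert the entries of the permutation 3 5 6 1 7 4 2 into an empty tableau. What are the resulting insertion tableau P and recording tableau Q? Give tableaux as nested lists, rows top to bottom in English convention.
Insert each entry of the permutation into P by Schensted row insertion, recording in Q the position of each new cell.

Insert 3: appended to row 1. P = [[3]].
Insert 5: appended to row 1. P = [[3, 5]].
Insert 6: appended to row 1. P = [[3, 5, 6]].
Insert 1: 1 bumps 3 from row 1; 3 starts row 2. P = [[1, 5, 6], [3]].
Insert 7: appended to row 1. P = [[1, 5, 6, 7], [3]].
Insert 4: 4 bumps 5 from row 1; 5 appends to row 2. P = [[1, 4, 6, 7], [3, 5]].
Insert 2: 2 bumps 4 from row 1; 4 bumps 5 from row 2; 5 starts row 3. P = [[1, 2, 6, 7], [3, 4], [5]].

So P = [[1, 2, 6, 7], [3, 4], [5]], Q = [[1, 2, 3, 5], [4, 6], [7]].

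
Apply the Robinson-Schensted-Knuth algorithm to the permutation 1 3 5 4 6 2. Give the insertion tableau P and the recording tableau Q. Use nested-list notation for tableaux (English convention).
P = [[1, 2, 4, 6], [3], [5]], Q = [[1, 2, 3, 5], [4], [6]]

Insert each entry of the permutation into P by Schensted row insertion, recording in Q the position of each new cell.

Insert 1: appended to row 1. P = [[1]], Q = [[1]].
Insert 3: appended to row 1. P = [[1, 3]], Q = [[1, 2]].
Insert 5: appended to row 1. P = [[1, 3, 5]], Q = [[1, 2, 3]].
Insert 4: 4 bumps 5 from row 1; 5 starts row 2. P = [[1, 3, 4], [5]], Q = [[1, 2, 3], [4]].
Insert 6: appended to row 1. P = [[1, 3, 4, 6], [5]], Q = [[1, 2, 3, 5], [4]].
Insert 2: 2 bumps 3 from row 1; 3 bumps 5 from row 2; 5 starts row 3. P = [[1, 2, 4, 6], [3], [5]], Q = [[1, 2, 3, 5], [4], [6]].

So P = [[1, 2, 4, 6], [3], [5]], Q = [[1, 2, 3, 5], [4], [6]].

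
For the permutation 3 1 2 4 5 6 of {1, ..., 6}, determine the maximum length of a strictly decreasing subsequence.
2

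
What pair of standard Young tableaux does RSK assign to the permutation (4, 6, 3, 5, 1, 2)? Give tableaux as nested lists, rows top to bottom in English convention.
P = [[1, 2], [3, 5], [4, 6]], Q = [[1, 2], [3, 4], [5, 6]]

Insert each entry of the permutation into P by Schensted row insertion, recording in Q the position of each new cell.

Insert 4: appended to row 1. P = [[4]], Q = [[1]].
Insert 6: appended to row 1. P = [[4, 6]], Q = [[1, 2]].
Insert 3: 3 bumps 4 from row 1; 4 starts row 2. P = [[3, 6], [4]], Q = [[1, 2], [3]].
Insert 5: 5 bumps 6 from row 1; 6 appends to row 2. P = [[3, 5], [4, 6]], Q = [[1, 2], [3, 4]].
Insert 1: 1 bumps 3 from row 1; 3 bumps 4 from row 2; 4 starts row 3. P = [[1, 5], [3, 6], [4]], Q = [[1, 2], [3, 4], [5]].
Insert 2: 2 bumps 5 from row 1; 5 bumps 6 from row 2; 6 appends to row 3. P = [[1, 2], [3, 5], [4, 6]], Q = [[1, 2], [3, 4], [5, 6]].

So P = [[1, 2], [3, 5], [4, 6]], Q = [[1, 2], [3, 4], [5, 6]].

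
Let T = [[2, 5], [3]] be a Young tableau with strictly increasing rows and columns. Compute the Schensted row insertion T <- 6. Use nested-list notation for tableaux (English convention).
6 is larger than every entry of row 1, so it is appended to row 1. The new tableau is [[2, 5, 6], [3]].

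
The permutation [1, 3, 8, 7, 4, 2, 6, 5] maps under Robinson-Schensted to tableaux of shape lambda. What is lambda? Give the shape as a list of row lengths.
[4, 2, 1, 1]

Row-insert each entry into an empty tableau.

After inserting 1: P = [[1]].
After inserting 3: P = [[1, 3]].
After inserting 8: P = [[1, 3, 8]].
After inserting 7: P = [[1, 3, 7], [8]].
After inserting 4: P = [[1, 3, 4], [7], [8]].
After inserting 2: P = [[1, 2, 4], [3], [7], [8]].
After inserting 6: P = [[1, 2, 4, 6], [3], [7], [8]].
After inserting 5: P = [[1, 2, 4, 5], [3, 6], [7], [8]].

The final insertion tableau P = [[1, 2, 4, 5], [3, 6], [7], [8]] has shape [4, 2, 1, 1].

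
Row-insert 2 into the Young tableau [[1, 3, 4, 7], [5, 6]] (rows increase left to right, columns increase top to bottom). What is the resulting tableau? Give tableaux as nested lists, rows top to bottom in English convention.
In row 1, 2 replaces 3 (the leftmost entry greater than 2); 3 is bumped to row 2. In row 2, 3 replaces 5 (the leftmost entry greater than 3); 5 is bumped to row 3. 5 starts a new row 3. The new tableau is [[1, 2, 4, 7], [3, 6], [5]].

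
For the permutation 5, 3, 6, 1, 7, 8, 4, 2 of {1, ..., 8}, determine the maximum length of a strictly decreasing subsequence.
3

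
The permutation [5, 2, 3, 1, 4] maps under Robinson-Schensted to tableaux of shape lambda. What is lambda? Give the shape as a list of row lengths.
[3, 1, 1]

RSK row insertion gives P = [[1, 3, 4], [2], [5]], which has shape [3, 1, 1].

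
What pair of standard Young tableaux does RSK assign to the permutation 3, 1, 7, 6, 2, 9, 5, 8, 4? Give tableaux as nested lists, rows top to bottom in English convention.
P = [[1, 2, 4, 8], [3, 5, 9], [6], [7]], Q = [[1, 3, 6, 8], [2, 4, 7], [5], [9]]

Insert each entry of the permutation into P by Schensted row insertion, recording in Q the position of each new cell.

Insert 3: appended to row 1. P = [[3]], Q = [[1]].
Insert 1: 1 bumps 3 from row 1; 3 starts row 2. P = [[1], [3]], Q = [[1], [2]].
Insert 7: appended to row 1. P = [[1, 7], [3]], Q = [[1, 3], [2]].
Insert 6: 6 bumps 7 from row 1; 7 appends to row 2. P = [[1, 6], [3, 7]], Q = [[1, 3], [2, 4]].
Insert 2: 2 bumps 6 from row 1; 6 bumps 7 from row 2; 7 starts row 3. P = [[1, 2], [3, 6], [7]], Q = [[1, 3], [2, 4], [5]].
Insert 9: appended to row 1. P = [[1, 2, 9], [3, 6], [7]], Q = [[1, 3, 6], [2, 4], [5]].
Insert 5: 5 bumps 9 from row 1; 9 appends to row 2. P = [[1, 2, 5], [3, 6, 9], [7]], Q = [[1, 3, 6], [2, 4, 7], [5]].
Insert 8: appended to row 1. P = [[1, 2, 5, 8], [3, 6, 9], [7]], Q = [[1, 3, 6, 8], [2, 4, 7], [5]].
Insert 4: 4 bumps 5 from row 1; 5 bumps 6 from row 2; 6 bumps 7 from row 3; 7 starts row 4. P = [[1, 2, 4, 8], [3, 5, 9], [6], [7]], Q = [[1, 3, 6, 8], [2, 4, 7], [5], [9]].

So P = [[1, 2, 4, 8], [3, 5, 9], [6], [7]], Q = [[1, 3, 6, 8], [2, 4, 7], [5], [9]].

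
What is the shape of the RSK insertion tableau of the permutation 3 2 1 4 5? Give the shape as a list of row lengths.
Row-insert each entry into an empty tableau.

After inserting 3: P = [[3]].
After inserting 2: P = [[2], [3]].
After inserting 1: P = [[1], [2], [3]].
After inserting 4: P = [[1, 4], [2], [3]].
After inserting 5: P = [[1, 4, 5], [2], [3]].

The final insertion tableau P = [[1, 4, 5], [2], [3]] has shape [3, 1, 1].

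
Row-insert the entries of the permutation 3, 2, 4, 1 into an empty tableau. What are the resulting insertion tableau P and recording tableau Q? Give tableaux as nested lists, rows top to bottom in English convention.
Insert each entry of the permutation into P by Schensted row insertion, recording in Q the position of each new cell.

Insert 3: appended to row 1. P = [[3]].
Insert 2: 2 bumps 3 from row 1; 3 starts row 2. P = [[2], [3]].
Insert 4: appended to row 1. P = [[2, 4], [3]].
Insert 1: 1 bumps 2 from row 1; 2 bumps 3 from row 2; 3 starts row 3. P = [[1, 4], [2], [3]].

So P = [[1, 4], [2], [3]], Q = [[1, 3], [2], [4]].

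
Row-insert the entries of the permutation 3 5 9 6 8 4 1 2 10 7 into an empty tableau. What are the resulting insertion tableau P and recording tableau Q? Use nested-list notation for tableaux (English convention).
Insert each entry of the permutation into P by Schensted row insertion, recording in Q the position of each new cell.

After inserting 3: P = [[3]].
After inserting 5: P = [[3, 5]].
After inserting 9: P = [[3, 5, 9]].
After inserting 6: P = [[3, 5, 6], [9]].
After inserting 8: P = [[3, 5, 6, 8], [9]].
After inserting 4: P = [[3, 4, 6, 8], [5], [9]].
After inserting 1: P = [[1, 4, 6, 8], [3], [5], [9]].
After inserting 2: P = [[1, 2, 6, 8], [3, 4], [5], [9]].
After inserting 10: P = [[1, 2, 6, 8, 10], [3, 4], [5], [9]].
After inserting 7: P = [[1, 2, 6, 7, 10], [3, 4, 8], [5], [9]].

So P = [[1, 2, 6, 7, 10], [3, 4, 8], [5], [9]], Q = [[1, 2, 3, 5, 9], [4, 8, 10], [6], [7]].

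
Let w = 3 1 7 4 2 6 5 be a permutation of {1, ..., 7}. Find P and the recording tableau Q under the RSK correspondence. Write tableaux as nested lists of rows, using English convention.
Insert each entry of the permutation into P by Schensted row insertion, recording in Q the position of each new cell.

Insert 3: appended to row 1. P = [[3]].
Insert 1: 1 bumps 3 from row 1; 3 starts row 2. P = [[1], [3]].
Insert 7: appended to row 1. P = [[1, 7], [3]].
Insert 4: 4 bumps 7 from row 1; 7 appends to row 2. P = [[1, 4], [3, 7]].
Insert 2: 2 bumps 4 from row 1; 4 bumps 7 from row 2; 7 starts row 3. P = [[1, 2], [3, 4], [7]].
Insert 6: appended to row 1. P = [[1, 2, 6], [3, 4], [7]].
Insert 5: 5 bumps 6 from row 1; 6 appends to row 2. P = [[1, 2, 5], [3, 4, 6], [7]].

So P = [[1, 2, 5], [3, 4, 6], [7]], Q = [[1, 3, 6], [2, 4, 7], [5]].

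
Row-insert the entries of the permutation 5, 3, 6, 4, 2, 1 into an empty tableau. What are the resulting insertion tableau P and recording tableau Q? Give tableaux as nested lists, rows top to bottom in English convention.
Insert each entry of the permutation into P by Schensted row insertion, recording in Q the position of each new cell.

Insert 5: appended to row 1. P = [[5]], Q = [[1]].
Insert 3: 3 bumps 5 from row 1; 5 starts row 2. P = [[3], [5]], Q = [[1], [2]].
Insert 6: appended to row 1. P = [[3, 6], [5]], Q = [[1, 3], [2]].
Insert 4: 4 bumps 6 from row 1; 6 appends to row 2. P = [[3, 4], [5, 6]], Q = [[1, 3], [2, 4]].
Insert 2: 2 bumps 3 from row 1; 3 bumps 5 from row 2; 5 starts row 3. P = [[2, 4], [3, 6], [5]], Q = [[1, 3], [2, 4], [5]].
Insert 1: 1 bumps 2 from row 1; 2 bumps 3 from row 2; 3 bumps 5 from row 3; 5 starts row 4. P = [[1, 4], [2, 6], [3], [5]], Q = [[1, 3], [2, 4], [5], [6]].

So P = [[1, 4], [2, 6], [3], [5]], Q = [[1, 3], [2, 4], [5], [6]].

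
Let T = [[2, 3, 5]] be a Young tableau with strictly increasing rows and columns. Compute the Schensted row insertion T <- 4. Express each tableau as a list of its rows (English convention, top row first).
In row 1, 4 replaces 5 (the leftmost entry greater than 4); 5 is bumped to row 2. 5 starts a new row 2. The new tableau is [[2, 3, 4], [5]].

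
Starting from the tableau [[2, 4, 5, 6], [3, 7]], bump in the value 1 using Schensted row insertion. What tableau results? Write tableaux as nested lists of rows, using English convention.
In row 1, 1 replaces 2 (the leftmost entry greater than 1); 2 is bumped to row 2. In row 2, 2 replaces 3 (the leftmost entry greater than 2); 3 is bumped to row 3. 3 starts a new row 3. The new tableau is [[1, 4, 5, 6], [2, 7], [3]].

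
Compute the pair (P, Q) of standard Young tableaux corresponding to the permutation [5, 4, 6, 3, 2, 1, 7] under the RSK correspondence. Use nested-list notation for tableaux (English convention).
Insert each entry of the permutation into P by Schensted row insertion, recording in Q the position of each new cell.

Insert 5: appended to row 1. P = [[5]].
Insert 4: 4 bumps 5 from row 1; 5 starts row 2. P = [[4], [5]].
Insert 6: appended to row 1. P = [[4, 6], [5]].
Insert 3: 3 bumps 4 from row 1; 4 bumps 5 from row 2; 5 starts row 3. P = [[3, 6], [4], [5]].
Insert 2: 2 bumps 3 from row 1; 3 bumps 4 from row 2; 4 bumps 5 from row 3; 5 starts row 4. P = [[2, 6], [3], [4], [5]].
Insert 1: 1 bumps 2 from row 1; 2 bumps 3 from row 2; 3 bumps 4 from row 3; 4 bumps 5 from row 4; 5 starts row 5. P = [[1, 6], [2], [3], [4], [5]].
Insert 7: appended to row 1. P = [[1, 6, 7], [2], [3], [4], [5]].

So P = [[1, 6, 7], [2], [3], [4], [5]], Q = [[1, 3, 7], [2], [4], [5], [6]].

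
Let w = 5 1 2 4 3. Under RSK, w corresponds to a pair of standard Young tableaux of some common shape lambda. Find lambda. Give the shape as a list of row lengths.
[3, 1, 1]

Row-insert each entry into an empty tableau.

After inserting 5: P = [[5]].
After inserting 1: P = [[1], [5]].
After inserting 2: P = [[1, 2], [5]].
After inserting 4: P = [[1, 2, 4], [5]].
After inserting 3: P = [[1, 2, 3], [4], [5]].

The final insertion tableau P = [[1, 2, 3], [4], [5]] has shape [3, 1, 1].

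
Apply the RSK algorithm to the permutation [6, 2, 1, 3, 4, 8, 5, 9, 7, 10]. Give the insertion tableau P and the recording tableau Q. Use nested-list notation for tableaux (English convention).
P = [[1, 3, 4, 5, 7, 10], [2, 8, 9], [6]], Q = [[1, 4, 5, 6, 8, 10], [2, 7, 9], [3]]

Insert each entry of the permutation into P by Schensted row insertion, recording in Q the position of each new cell.

Insert 6: appended to row 1. P = [[6]].
Insert 2: 2 bumps 6 from row 1; 6 starts row 2. P = [[2], [6]].
Insert 1: 1 bumps 2 from row 1; 2 bumps 6 from row 2; 6 starts row 3. P = [[1], [2], [6]].
Insert 3: appended to row 1. P = [[1, 3], [2], [6]].
Insert 4: appended to row 1. P = [[1, 3, 4], [2], [6]].
Insert 8: appended to row 1. P = [[1, 3, 4, 8], [2], [6]].
Insert 5: 5 bumps 8 from row 1; 8 appends to row 2. P = [[1, 3, 4, 5], [2, 8], [6]].
Insert 9: appended to row 1. P = [[1, 3, 4, 5, 9], [2, 8], [6]].
Insert 7: 7 bumps 9 from row 1; 9 appends to row 2. P = [[1, 3, 4, 5, 7], [2, 8, 9], [6]].
Insert 10: appended to row 1. P = [[1, 3, 4, 5, 7, 10], [2, 8, 9], [6]].

So P = [[1, 3, 4, 5, 7, 10], [2, 8, 9], [6]], Q = [[1, 4, 5, 6, 8, 10], [2, 7, 9], [3]].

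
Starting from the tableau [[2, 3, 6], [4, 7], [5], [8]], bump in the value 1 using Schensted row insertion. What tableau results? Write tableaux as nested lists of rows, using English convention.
[[1, 3, 6], [2, 7], [4], [5], [8]]

In row 1, 1 replaces 2 (the leftmost entry greater than 1); 2 is bumped to row 2. In row 2, 2 replaces 4 (the leftmost entry greater than 2); 4 is bumped to row 3. In row 3, 4 replaces 5 (the leftmost entry greater than 4); 5 is bumped to row 4. In row 4, 5 replaces 8 (the leftmost entry greater than 5); 8 is bumped to row 5. 8 starts a new row 5. The new tableau is [[1, 3, 6], [2, 7], [4], [5], [8]].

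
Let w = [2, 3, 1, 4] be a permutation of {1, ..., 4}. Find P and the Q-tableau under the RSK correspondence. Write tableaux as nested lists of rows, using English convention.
Insert each entry of the permutation into P by Schensted row insertion, recording in Q the position of each new cell.

Insert 2: appended to row 1. P = [[2]].
Insert 3: appended to row 1. P = [[2, 3]].
Insert 1: 1 bumps 2 from row 1; 2 starts row 2. P = [[1, 3], [2]].
Insert 4: appended to row 1. P = [[1, 3, 4], [2]].

So P = [[1, 3, 4], [2]], Q = [[1, 2, 4], [3]].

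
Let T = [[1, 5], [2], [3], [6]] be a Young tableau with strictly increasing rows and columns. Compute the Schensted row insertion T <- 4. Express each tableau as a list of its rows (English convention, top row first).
[[1, 4], [2, 5], [3], [6]]

In row 1, 4 replaces 5 (the leftmost entry greater than 4); 5 is bumped to row 2. 5 is appended to row 2. The new tableau is [[1, 4], [2, 5], [3], [6]].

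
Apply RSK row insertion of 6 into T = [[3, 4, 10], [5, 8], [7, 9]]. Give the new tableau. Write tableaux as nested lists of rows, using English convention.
[[3, 4, 6], [5, 8, 10], [7, 9]]

In row 1, 6 replaces 10 (the leftmost entry greater than 6); 10 is bumped to row 2. 10 is appended to row 2. The new tableau is [[3, 4, 6], [5, 8, 10], [7, 9]].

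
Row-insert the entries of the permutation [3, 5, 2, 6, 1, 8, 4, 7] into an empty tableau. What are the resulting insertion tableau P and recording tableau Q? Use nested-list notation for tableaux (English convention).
Insert each entry of the permutation into P by Schensted row insertion, recording in Q the position of each new cell.

Insert 3: appended to row 1. P = [[3]].
Insert 5: appended to row 1. P = [[3, 5]].
Insert 2: 2 bumps 3 from row 1; 3 starts row 2. P = [[2, 5], [3]].
Insert 6: appended to row 1. P = [[2, 5, 6], [3]].
Insert 1: 1 bumps 2 from row 1; 2 bumps 3 from row 2; 3 starts row 3. P = [[1, 5, 6], [2], [3]].
Insert 8: appended to row 1. P = [[1, 5, 6, 8], [2], [3]].
Insert 4: 4 bumps 5 from row 1; 5 appends to row 2. P = [[1, 4, 6, 8], [2, 5], [3]].
Insert 7: 7 bumps 8 from row 1; 8 appends to row 2. P = [[1, 4, 6, 7], [2, 5, 8], [3]].

So P = [[1, 4, 6, 7], [2, 5, 8], [3]], Q = [[1, 2, 4, 6], [3, 7, 8], [5]].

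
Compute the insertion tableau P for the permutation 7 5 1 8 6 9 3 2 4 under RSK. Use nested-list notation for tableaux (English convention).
P = [[1, 2, 4], [3, 6, 9], [5, 8], [7]]

After inserting 7: P = [[7]].
After inserting 5: P = [[5], [7]].
After inserting 1: P = [[1], [5], [7]].
After inserting 8: P = [[1, 8], [5], [7]].
After inserting 6: P = [[1, 6], [5, 8], [7]].
After inserting 9: P = [[1, 6, 9], [5, 8], [7]].
After inserting 3: P = [[1, 3, 9], [5, 6], [7, 8]].
After inserting 2: P = [[1, 2, 9], [3, 6], [5, 8], [7]].
After inserting 4: P = [[1, 2, 4], [3, 6, 9], [5, 8], [7]].

So P = [[1, 2, 4], [3, 6, 9], [5, 8], [7]].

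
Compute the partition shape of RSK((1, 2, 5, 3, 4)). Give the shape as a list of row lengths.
[4, 1]

RSK row insertion gives P = [[1, 2, 3, 4], [5]], which has shape [4, 1].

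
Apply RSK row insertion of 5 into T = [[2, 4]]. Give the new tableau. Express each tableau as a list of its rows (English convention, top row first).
5 is larger than every entry of row 1, so it is appended to row 1. The new tableau is [[2, 4, 5]].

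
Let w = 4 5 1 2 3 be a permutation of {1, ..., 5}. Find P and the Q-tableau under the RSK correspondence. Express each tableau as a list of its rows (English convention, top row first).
Insert each entry of the permutation into P by Schensted row insertion, recording in Q the position of each new cell.

Insert 4: appended to row 1. P = [[4]], Q = [[1]].
Insert 5: appended to row 1. P = [[4, 5]], Q = [[1, 2]].
Insert 1: 1 bumps 4 from row 1; 4 starts row 2. P = [[1, 5], [4]], Q = [[1, 2], [3]].
Insert 2: 2 bumps 5 from row 1; 5 appends to row 2. P = [[1, 2], [4, 5]], Q = [[1, 2], [3, 4]].
Insert 3: appended to row 1. P = [[1, 2, 3], [4, 5]], Q = [[1, 2, 5], [3, 4]].

So P = [[1, 2, 3], [4, 5]], Q = [[1, 2, 5], [3, 4]].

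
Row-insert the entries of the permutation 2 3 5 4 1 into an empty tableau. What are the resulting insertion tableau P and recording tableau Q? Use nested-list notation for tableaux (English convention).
P = [[1, 3, 4], [2], [5]], Q = [[1, 2, 3], [4], [5]]

Insert each entry of the permutation into P by Schensted row insertion, recording in Q the position of each new cell.

Insert 2: appended to row 1. P = [[2]].
Insert 3: appended to row 1. P = [[2, 3]].
Insert 5: appended to row 1. P = [[2, 3, 5]].
Insert 4: 4 bumps 5 from row 1; 5 starts row 2. P = [[2, 3, 4], [5]].
Insert 1: 1 bumps 2 from row 1; 2 bumps 5 from row 2; 5 starts row 3. P = [[1, 3, 4], [2], [5]].

So P = [[1, 3, 4], [2], [5]], Q = [[1, 2, 3], [4], [5]].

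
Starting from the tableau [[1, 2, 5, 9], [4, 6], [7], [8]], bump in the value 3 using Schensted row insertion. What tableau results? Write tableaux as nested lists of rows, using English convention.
[[1, 2, 3, 9], [4, 5], [6], [7], [8]]

In row 1, 3 replaces 5 (the leftmost entry greater than 3); 5 is bumped to row 2. In row 2, 5 replaces 6 (the leftmost entry greater than 5); 6 is bumped to row 3. In row 3, 6 replaces 7 (the leftmost entry greater than 6); 7 is bumped to row 4. In row 4, 7 replaces 8 (the leftmost entry greater than 7); 8 is bumped to row 5. 8 starts a new row 5. The new tableau is [[1, 2, 3, 9], [4, 5], [6], [7], [8]].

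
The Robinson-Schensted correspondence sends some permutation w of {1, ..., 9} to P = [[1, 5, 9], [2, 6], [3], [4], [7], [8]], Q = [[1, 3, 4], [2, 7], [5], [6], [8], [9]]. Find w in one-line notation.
8 4 7 9 6 3 5 2 1

Reverse the RSK construction: for i from n down to 1, find the cell of Q containing i, remove the entry at that cell from P, and reverse-bump it up through P; the value ejected from row 1 is w(i).

Step i=9: Q has 9 at row 6, column 1; remove 8 from row 6 of P and reverse-bump: 8 enters row 5 and ejects 7; 7 enters row 4 and ejects 4; 4 enters row 3 and ejects 3; 3 enters row 2 and ejects 2; 2 enters row 1 and ejects 1. So w(9) = 1. P is now [[2, 5, 9], [3, 6], [4], [7], [8]].
Step i=8: Q has 8 at row 5, column 1; remove 8 from row 5 of P and reverse-bump: 8 enters row 4 and ejects 7; 7 enters row 3 and ejects 4; 4 enters row 2 and ejects 3; 3 enters row 1 and ejects 2. So w(8) = 2. P is now [[3, 5, 9], [4, 6], [7], [8]].
Step i=7: Q has 7 at row 2, column 2; remove 6 from row 2 of P and reverse-bump: 6 enters row 1 and ejects 5. So w(7) = 5. P is now [[3, 6, 9], [4], [7], [8]].
Step i=6: Q has 6 at row 4, column 1; remove 8 from row 4 of P and reverse-bump: 8 enters row 3 and ejects 7; 7 enters row 2 and ejects 4; 4 enters row 1 and ejects 3. So w(6) = 3. P is now [[4, 6, 9], [7], [8]].
Step i=5: Q has 5 at row 3, column 1; remove 8 from row 3 of P and reverse-bump: 8 enters row 2 and ejects 7; 7 enters row 1 and ejects 6. So w(5) = 6. P is now [[4, 7, 9], [8]].
Step i=4: Q has 4 at row 1, column 3; remove that cell from P, ejecting 9. So w(4) = 9. P is now [[4, 7], [8]].
Step i=3: Q has 3 at row 1, column 2; remove that cell from P, ejecting 7. So w(3) = 7. P is now [[4], [8]].
Step i=2: Q has 2 at row 2, column 1; remove 8 from row 2 of P and reverse-bump: 8 enters row 1 and ejects 4. So w(2) = 4. P is now [[8]].
Step i=1: Q has 1 at row 1, column 1; remove that cell from P, ejecting 8. So w(1) = 8. P is now [].

So w = 8 4 7 9 6 3 5 2 1.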